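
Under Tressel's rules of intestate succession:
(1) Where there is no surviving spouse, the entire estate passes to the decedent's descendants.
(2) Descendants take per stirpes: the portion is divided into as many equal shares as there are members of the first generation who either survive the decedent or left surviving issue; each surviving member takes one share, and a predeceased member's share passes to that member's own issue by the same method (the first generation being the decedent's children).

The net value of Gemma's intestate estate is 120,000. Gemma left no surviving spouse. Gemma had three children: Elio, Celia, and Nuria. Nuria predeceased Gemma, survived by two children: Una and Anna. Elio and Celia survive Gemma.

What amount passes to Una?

Una receives 20,000.

The entire 120,000 passes to the descendants.
That amount (120,000) is divided into 3 shares of 40,000: Elio and Celia each take 40,000; Nuria's 40,000 share passes to Nuria's issue.
Nuria's share (40,000) is divided into 2 shares of 20,000: Una and Anna each take 20,000.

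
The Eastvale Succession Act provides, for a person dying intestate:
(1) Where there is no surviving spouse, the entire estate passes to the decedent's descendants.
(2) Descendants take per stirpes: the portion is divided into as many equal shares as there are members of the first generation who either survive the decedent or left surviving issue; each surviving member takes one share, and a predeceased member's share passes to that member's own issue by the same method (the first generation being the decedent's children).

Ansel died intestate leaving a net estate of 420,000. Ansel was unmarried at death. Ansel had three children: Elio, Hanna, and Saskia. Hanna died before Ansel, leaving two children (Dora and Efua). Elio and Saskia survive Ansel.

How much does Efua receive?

Efua receives 70,000.

The entire 420,000 passes to the descendants.
That amount (420,000) is divided into 3 shares of 140,000: Elio and Saskia each take 140,000; Hanna's 140,000 share passes to Hanna's issue.
Hanna's share (140,000) is divided into 2 shares of 70,000: Dora and Efua each take 70,000.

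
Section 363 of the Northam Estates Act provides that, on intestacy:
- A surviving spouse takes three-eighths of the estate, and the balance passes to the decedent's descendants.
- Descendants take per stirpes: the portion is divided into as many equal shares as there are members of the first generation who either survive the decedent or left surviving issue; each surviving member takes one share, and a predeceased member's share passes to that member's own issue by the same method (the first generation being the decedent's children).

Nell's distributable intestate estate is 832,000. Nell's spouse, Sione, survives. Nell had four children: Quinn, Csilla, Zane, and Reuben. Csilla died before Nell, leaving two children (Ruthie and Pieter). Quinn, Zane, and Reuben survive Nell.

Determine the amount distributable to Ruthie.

Ruthie receives 65,000.

Sione takes three-eighths of 832,000 = 312,000. The remaining 520,000 passes to the descendants.
The descendants' portion (520,000) is divided into 4 shares of 130,000: Quinn, Zane, and Reuben each take 130,000; Csilla's 130,000 share passes to Csilla's issue.
Csilla's share (130,000) is divided into 2 shares of 65,000: Ruthie and Pieter each take 65,000.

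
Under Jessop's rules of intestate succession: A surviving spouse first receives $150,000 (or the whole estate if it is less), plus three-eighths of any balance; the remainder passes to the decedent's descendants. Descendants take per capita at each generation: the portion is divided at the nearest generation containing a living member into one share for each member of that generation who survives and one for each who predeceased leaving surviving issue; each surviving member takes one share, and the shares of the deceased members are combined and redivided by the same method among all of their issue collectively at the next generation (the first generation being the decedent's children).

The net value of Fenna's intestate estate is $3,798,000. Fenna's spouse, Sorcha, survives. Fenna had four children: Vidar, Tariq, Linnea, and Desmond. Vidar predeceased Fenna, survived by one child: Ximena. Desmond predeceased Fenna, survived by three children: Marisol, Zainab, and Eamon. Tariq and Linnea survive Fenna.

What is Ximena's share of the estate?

Ximena receives $285,000.

Sorcha first takes $150,000, leaving a balance of $3,648,000. Sorcha then takes three-eighths of the balance ($1,368,000), for a total of $1,518,000. The remaining $2,280,000 passes to the descendants.
The descendants' portion ($2,280,000) is divided at the children's generation into 4 shares of $570,000. Tariq and Linnea each take $570,000. The 2 shares of the deceased (Vidar and Desmond) are combined into a pool of $1,140,000.
That pool ($1,140,000) is divided at the grandchildren's generation equally among Ximena, Marisol, Zainab, and Eamon: $285,000 each.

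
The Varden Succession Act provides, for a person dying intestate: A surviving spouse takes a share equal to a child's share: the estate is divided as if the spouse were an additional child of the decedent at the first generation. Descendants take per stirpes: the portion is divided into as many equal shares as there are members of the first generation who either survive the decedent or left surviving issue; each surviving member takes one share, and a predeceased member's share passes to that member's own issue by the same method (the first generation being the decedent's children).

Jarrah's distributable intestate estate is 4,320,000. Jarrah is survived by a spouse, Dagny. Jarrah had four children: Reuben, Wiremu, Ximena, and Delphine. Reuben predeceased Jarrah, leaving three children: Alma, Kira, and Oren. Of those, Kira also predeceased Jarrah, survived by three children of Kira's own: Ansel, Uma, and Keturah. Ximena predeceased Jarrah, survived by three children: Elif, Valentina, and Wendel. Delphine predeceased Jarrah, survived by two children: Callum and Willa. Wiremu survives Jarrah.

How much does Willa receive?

The spouse counts as an additional share at the children's level, so there are 5 primary shares of 864,000. Dagny takes one such share (864,000).
The children's combined portion (3,456,000) is divided into 4 shares of 864,000: Wiremu takes 864,000; Reuben's 864,000 share passes to Reuben's issue; Ximena's 864,000 share passes to Ximena's issue; Delphine's 864,000 share passes to Delphine's issue.
Reuben's share (864,000) is divided into 3 shares of 288,000: Alma and Oren each take 288,000; Kira's 288,000 share passes to Kira's issue.
Kira's share (288,000) is divided into 3 shares of 96,000: Ansel, Uma, and Keturah each take 96,000.
Ximena's share (864,000) is divided into 3 shares of 288,000: Elif, Valentina, and Wendel each take 288,000.
Delphine's share (864,000) is divided into 2 shares of 432,000: Callum and Willa each take 432,000.

Willa receives 432,000.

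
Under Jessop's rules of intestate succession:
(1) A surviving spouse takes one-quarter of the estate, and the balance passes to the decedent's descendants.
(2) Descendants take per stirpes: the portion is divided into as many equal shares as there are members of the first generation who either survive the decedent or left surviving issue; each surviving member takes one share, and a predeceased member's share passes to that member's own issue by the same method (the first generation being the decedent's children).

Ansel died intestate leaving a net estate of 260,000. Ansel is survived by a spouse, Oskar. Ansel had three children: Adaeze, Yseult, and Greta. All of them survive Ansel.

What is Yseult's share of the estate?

Yseult receives 65,000.

Oskar takes one-quarter of 260,000 = 65,000. The remaining 195,000 passes to the descendants.
The descendants' portion (195,000) is divided into 3 shares of 65,000: Adaeze, Yseult, and Greta each take 65,000.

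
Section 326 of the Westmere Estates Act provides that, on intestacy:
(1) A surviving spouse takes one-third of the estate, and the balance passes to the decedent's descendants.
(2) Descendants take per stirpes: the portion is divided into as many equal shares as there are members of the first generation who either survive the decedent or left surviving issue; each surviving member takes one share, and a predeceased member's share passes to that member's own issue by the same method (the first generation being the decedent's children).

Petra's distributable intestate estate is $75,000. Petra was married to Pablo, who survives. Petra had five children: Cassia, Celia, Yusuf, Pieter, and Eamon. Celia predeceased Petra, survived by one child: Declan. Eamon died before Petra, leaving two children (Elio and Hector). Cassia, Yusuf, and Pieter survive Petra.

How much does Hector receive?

Hector receives $5,000.

Pablo takes one-third of $75,000 = $25,000. The remaining $50,000 passes to the descendants.
The descendants' portion ($50,000) is divided into 5 shares of $10,000: Cassia, Yusuf, and Pieter each take $10,000; Celia's $10,000 share passes to Celia's issue; Eamon's $10,000 share passes to Eamon's issue.
Celia's share ($10,000) passes entirely to Declan.
Eamon's share ($10,000) is divided into 2 shares of $5,000: Elio and Hector each take $5,000.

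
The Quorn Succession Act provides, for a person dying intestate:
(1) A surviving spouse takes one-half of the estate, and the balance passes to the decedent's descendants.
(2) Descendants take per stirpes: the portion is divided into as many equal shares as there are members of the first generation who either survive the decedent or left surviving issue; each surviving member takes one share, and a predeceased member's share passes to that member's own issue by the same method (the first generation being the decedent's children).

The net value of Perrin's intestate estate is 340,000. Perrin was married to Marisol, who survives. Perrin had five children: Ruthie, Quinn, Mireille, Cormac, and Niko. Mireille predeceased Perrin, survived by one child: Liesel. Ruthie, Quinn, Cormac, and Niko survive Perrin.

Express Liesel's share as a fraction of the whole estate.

Liesel receives 1/10 of the estate.

Marisol takes one-half of 340,000 = 170,000. The remaining 170,000 passes to the descendants.
The descendants' portion (170,000) is divided into 5 shares of 34,000: Ruthie, Quinn, Cormac, and Niko each take 34,000; Mireille's 34,000 share passes to Mireille's issue.
Mireille's share (34,000) passes entirely to Liesel.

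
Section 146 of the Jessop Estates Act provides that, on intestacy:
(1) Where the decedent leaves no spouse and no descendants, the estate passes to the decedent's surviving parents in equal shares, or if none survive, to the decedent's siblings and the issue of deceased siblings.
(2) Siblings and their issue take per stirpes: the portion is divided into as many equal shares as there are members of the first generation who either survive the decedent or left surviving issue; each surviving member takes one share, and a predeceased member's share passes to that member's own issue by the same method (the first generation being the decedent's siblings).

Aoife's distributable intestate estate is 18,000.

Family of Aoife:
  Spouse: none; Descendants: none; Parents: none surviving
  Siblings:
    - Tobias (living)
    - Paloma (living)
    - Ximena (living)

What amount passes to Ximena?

The entire 18,000 passes to the siblings and their issue.
That amount (18,000) is divided into 3 shares of 6,000: Tobias, Paloma, and Ximena each take 6,000.

Ximena receives 6,000.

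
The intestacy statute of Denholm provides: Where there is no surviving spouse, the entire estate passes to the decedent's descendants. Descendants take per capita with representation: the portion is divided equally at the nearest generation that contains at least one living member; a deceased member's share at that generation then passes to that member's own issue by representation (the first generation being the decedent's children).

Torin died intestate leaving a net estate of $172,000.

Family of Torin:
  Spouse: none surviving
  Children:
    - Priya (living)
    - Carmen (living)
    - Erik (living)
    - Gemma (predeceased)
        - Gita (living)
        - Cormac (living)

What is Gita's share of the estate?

Gita receives $21,500.

The entire $172,000 passes to the descendants.
That amount ($172,000) is divided into 4 shares of $43,000: Priya, Carmen, and Erik each take $43,000; Gemma's $43,000 share passes to Gemma's issue.
Gemma's share ($43,000) is divided into 2 shares of $21,500: Gita and Cormac each take $21,500.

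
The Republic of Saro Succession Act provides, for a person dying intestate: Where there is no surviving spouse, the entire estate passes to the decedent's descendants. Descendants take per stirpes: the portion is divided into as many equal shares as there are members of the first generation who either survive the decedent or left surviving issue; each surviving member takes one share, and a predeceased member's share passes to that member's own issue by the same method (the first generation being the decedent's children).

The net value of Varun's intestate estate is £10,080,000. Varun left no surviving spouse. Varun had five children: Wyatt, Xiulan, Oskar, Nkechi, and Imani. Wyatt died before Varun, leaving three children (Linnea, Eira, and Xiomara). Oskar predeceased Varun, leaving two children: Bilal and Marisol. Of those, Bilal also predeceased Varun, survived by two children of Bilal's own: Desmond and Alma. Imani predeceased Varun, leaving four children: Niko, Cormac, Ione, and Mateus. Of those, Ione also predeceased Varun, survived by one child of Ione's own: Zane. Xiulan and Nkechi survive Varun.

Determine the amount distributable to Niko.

Niko receives £504,000.

The entire £10,080,000 passes to the descendants.
That amount (£10,080,000) is divided into 5 shares of £2,016,000: Xiulan and Nkechi each take £2,016,000; Wyatt's £2,016,000 share passes to Wyatt's issue; Oskar's £2,016,000 share passes to Oskar's issue; Imani's £2,016,000 share passes to Imani's issue.
Wyatt's share (£2,016,000) is divided into 3 shares of £672,000: Linnea, Eira, and Xiomara each take £672,000.
Oskar's share (£2,016,000) is divided into 2 shares of £1,008,000: Marisol takes £1,008,000; Bilal's £1,008,000 share passes to Bilal's issue.
Bilal's share (£1,008,000) is divided into 2 shares of £504,000: Desmond and Alma each take £504,000.
Imani's share (£2,016,000) is divided into 4 shares of £504,000: Niko, Cormac, and Mateus each take £504,000; Ione's £504,000 share passes to Ione's issue.
Ione's share (£504,000) passes entirely to Zane.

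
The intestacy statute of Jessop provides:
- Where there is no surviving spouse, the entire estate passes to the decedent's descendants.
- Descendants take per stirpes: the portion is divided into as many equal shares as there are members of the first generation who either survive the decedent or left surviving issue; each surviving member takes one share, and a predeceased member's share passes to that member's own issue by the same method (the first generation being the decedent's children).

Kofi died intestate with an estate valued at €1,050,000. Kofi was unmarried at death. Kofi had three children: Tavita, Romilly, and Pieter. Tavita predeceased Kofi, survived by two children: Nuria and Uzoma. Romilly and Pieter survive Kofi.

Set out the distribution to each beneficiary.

Nuria: €175,000; Uzoma: €175,000; Romilly: €350,000; Pieter: €350,000

The entire €1,050,000 passes to the descendants.
That amount (€1,050,000) is divided into 3 shares of €350,000: Romilly and Pieter each take €350,000; Tavita's €350,000 share passes to Tavita's issue.
Tavita's share (€350,000) is divided into 2 shares of €175,000: Nuria and Uzoma each take €175,000.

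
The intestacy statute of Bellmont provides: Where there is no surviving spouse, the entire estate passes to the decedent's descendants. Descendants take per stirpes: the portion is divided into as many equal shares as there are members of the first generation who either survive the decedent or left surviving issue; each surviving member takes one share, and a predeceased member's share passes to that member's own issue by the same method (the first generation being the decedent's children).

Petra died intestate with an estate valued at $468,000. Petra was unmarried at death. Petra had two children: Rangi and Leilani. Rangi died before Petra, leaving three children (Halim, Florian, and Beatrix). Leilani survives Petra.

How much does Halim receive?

The entire $468,000 passes to the descendants.
That amount ($468,000) is divided into 2 shares of $234,000: Leilani takes $234,000; Rangi's $234,000 share passes to Rangi's issue.
Rangi's share ($234,000) is divided into 3 shares of $78,000: Halim, Florian, and Beatrix each take $78,000.

Halim receives $78,000.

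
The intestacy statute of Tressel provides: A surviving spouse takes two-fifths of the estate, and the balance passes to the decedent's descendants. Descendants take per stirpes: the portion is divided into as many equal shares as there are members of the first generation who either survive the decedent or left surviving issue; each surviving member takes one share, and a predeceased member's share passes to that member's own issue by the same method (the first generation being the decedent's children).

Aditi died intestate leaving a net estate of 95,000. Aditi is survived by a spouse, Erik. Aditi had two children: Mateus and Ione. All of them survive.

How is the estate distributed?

Erik: 38,000; Mateus: 28,500; Ione: 28,500

Erik takes two-fifths of 95,000 = 38,000. The remaining 57,000 passes to the descendants.
The descendants' portion (57,000) is divided into 2 shares of 28,500: Mateus and Ione each take 28,500.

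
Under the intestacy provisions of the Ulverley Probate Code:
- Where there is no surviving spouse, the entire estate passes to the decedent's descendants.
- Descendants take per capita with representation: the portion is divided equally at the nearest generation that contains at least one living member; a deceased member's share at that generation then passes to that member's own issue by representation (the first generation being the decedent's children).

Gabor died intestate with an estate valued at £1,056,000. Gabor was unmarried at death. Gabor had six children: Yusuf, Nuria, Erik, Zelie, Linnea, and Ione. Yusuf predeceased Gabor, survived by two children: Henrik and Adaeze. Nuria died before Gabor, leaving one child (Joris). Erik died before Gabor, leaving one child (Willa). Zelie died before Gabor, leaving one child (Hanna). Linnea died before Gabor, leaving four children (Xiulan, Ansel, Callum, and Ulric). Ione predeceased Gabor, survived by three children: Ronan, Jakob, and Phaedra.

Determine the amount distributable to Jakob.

Jakob receives £88,000.

The entire £1,056,000 passes to the descendants.
No child survives, so the initial division is made at the grandchildren's generation.
That amount (£1,056,000) is divided into 12 shares of £88,000: Henrik, Adaeze, Joris, Willa, Hanna, Xiulan, Ansel, Callum, Ulric, Ronan, Jakob, and Phaedra each take £88,000.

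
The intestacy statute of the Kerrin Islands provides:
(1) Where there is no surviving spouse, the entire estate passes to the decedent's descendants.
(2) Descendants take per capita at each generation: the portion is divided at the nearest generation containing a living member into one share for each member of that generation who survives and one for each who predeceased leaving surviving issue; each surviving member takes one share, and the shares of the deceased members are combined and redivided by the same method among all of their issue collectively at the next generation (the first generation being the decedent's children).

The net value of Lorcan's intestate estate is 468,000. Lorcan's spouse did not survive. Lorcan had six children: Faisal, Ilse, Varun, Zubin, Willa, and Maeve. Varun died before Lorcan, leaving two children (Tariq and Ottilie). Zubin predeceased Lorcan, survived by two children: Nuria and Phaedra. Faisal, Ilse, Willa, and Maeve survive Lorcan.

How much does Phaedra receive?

The entire 468,000 passes to the descendants.
That amount (468,000) is divided at the children's generation into 6 shares of 78,000. Faisal, Ilse, Willa, and Maeve each take 78,000. The 2 shares of the deceased (Varun and Zubin) are combined into a pool of 156,000.
That pool (156,000) is divided at the grandchildren's generation equally among Tariq, Ottilie, Nuria, and Phaedra: 39,000 each.

Phaedra receives 39,000.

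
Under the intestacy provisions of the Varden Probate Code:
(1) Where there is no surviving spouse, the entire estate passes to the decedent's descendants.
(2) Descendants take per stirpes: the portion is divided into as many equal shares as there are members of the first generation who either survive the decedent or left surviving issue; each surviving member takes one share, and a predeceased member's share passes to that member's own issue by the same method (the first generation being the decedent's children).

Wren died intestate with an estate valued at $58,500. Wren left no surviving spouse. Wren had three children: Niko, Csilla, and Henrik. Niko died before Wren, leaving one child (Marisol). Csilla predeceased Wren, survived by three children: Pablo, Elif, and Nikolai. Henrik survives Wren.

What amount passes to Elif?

Elif receives $6,500.

The entire $58,500 passes to the descendants.
That amount ($58,500) is divided into 3 shares of $19,500: Henrik takes $19,500; Niko's $19,500 share passes to Niko's issue; Csilla's $19,500 share passes to Csilla's issue.
Niko's share ($19,500) passes entirely to Marisol.
Csilla's share ($19,500) is divided into 3 shares of $6,500: Pablo, Elif, and Nikolai each take $6,500.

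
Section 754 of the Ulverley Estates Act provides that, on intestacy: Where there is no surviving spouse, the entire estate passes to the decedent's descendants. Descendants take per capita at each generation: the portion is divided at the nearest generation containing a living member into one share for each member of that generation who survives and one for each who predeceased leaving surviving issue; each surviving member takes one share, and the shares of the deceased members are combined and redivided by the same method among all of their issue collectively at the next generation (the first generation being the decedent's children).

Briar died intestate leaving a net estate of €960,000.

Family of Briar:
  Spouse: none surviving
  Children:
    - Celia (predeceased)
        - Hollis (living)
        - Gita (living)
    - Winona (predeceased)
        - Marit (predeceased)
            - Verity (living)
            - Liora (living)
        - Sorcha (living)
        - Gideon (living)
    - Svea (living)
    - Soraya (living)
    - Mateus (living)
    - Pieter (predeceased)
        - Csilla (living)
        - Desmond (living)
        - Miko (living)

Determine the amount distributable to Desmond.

Desmond receives €60,000.

The entire €960,000 passes to the descendants.
That amount (€960,000) is divided at the children's generation into 6 shares of €160,000. Svea, Soraya, and Mateus each take €160,000. The 3 shares of the deceased (Celia, Winona, and Pieter) are combined into a pool of €480,000.
That pool (€480,000) is divided at the grandchildren's generation into 8 shares of €60,000. Hollis, Gita, Sorcha, Gideon, Csilla, Desmond, and Miko each take €60,000. The remaining share for the deceased Marit (€60,000) is carried to the next generation.
That pool (€60,000) is divided at the great-grandchildren's generation equally among Verity and Liora: €30,000 each.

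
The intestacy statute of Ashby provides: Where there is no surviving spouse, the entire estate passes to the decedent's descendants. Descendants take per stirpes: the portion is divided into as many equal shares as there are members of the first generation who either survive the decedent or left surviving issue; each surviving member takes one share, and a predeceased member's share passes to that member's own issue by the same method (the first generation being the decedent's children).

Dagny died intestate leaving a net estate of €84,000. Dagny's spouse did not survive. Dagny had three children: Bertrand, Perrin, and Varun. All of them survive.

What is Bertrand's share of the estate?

Bertrand receives €28,000.

The entire €84,000 passes to the descendants.
That amount (€84,000) is divided into 3 shares of €28,000: Bertrand, Perrin, and Varun each take €28,000.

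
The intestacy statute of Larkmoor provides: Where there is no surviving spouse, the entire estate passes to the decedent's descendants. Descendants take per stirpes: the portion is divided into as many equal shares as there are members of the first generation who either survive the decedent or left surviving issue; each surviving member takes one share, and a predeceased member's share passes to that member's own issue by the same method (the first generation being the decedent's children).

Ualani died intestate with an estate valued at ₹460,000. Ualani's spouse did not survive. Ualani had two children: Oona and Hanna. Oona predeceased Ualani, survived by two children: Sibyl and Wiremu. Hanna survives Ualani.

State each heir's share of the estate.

The entire ₹460,000 passes to the descendants.
That amount (₹460,000) is divided into 2 shares of ₹230,000: Hanna takes ₹230,000; Oona's ₹230,000 share passes to Oona's issue.
Oona's share (₹230,000) is divided into 2 shares of ₹115,000: Sibyl and Wiremu each take ₹115,000.

Sibyl: ₹115,000; Wiremu: ₹115,000; Hanna: ₹230,000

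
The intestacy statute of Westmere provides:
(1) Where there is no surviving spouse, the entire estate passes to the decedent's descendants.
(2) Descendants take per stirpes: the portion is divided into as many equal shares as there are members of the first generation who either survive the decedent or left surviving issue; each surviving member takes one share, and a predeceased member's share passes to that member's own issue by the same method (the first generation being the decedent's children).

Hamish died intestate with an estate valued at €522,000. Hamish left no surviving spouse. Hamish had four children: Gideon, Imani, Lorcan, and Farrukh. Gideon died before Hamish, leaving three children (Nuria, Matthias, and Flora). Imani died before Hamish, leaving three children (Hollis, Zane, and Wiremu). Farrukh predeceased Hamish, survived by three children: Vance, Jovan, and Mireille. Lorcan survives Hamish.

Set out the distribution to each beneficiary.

Nuria: €43,500; Matthias: €43,500; Flora: €43,500; Hollis: €43,500; Zane: €43,500; Wiremu: €43,500; Lorcan: €130,500; Vance: €43,500; Jovan: €43,500; Mireille: €43,500

The entire €522,000 passes to the descendants.
That amount (€522,000) is divided into 4 shares of €130,500: Lorcan takes €130,500; Gideon's €130,500 share passes to Gideon's issue; Imani's €130,500 share passes to Imani's issue; Farrukh's €130,500 share passes to Farrukh's issue.
Gideon's share (€130,500) is divided into 3 shares of €43,500: Nuria, Matthias, and Flora each take €43,500.
Imani's share (€130,500) is divided into 3 shares of €43,500: Hollis, Zane, and Wiremu each take €43,500.
Farrukh's share (€130,500) is divided into 3 shares of €43,500: Vance, Jovan, and Mireille each take €43,500.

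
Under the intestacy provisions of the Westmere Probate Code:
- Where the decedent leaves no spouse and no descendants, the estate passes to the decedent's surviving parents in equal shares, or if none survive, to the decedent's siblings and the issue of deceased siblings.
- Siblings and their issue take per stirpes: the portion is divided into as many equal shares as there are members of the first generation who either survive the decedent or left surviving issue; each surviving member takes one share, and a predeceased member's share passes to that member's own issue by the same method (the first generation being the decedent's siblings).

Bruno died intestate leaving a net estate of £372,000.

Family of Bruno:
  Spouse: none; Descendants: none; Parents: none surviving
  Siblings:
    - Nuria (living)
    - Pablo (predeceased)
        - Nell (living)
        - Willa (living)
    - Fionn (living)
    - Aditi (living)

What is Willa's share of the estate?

Willa receives £46,500.

The entire £372,000 passes to the siblings and their issue.
That amount (£372,000) is divided into 4 shares of £93,000: Nuria, Fionn, and Aditi each take £93,000; Pablo's £93,000 share passes to Pablo's issue.
Pablo's share (£93,000) is divided into 2 shares of £46,500: Nell and Willa each take £46,500.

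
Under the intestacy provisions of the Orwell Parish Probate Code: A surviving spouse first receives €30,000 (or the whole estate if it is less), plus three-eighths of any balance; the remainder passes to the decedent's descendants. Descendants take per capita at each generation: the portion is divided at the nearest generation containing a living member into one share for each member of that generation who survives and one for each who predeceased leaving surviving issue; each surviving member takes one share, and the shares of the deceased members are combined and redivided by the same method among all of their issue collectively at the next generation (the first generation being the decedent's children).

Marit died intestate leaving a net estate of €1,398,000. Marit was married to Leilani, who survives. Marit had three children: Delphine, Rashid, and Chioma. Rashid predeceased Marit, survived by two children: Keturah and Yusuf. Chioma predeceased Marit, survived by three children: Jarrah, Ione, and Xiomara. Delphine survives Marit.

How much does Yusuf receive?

Yusuf receives €114,000.

Leilani first takes €30,000, leaving a balance of €1,368,000. Leilani then takes three-eighths of the balance (€513,000), for a total of €543,000. The remaining €855,000 passes to the descendants.
The descendants' portion (€855,000) is divided at the children's generation into 3 shares of €285,000. Delphine takes €285,000. The 2 shares of the deceased (Rashid and Chioma) are combined into a pool of €570,000.
That pool (€570,000) is divided at the grandchildren's generation equally among Keturah, Yusuf, Jarrah, Ione, and Xiomara: €114,000 each.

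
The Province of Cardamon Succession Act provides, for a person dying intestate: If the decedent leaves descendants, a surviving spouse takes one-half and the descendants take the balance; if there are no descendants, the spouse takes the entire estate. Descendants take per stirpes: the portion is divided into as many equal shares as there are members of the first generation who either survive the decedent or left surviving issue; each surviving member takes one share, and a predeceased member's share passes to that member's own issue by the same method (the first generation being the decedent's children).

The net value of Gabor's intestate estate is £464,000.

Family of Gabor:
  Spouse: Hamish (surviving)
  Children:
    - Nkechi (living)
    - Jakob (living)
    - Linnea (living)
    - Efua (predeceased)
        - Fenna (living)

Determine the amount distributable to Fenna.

Fenna receives £58,000.

Hamish takes one-half of £464,000 = £232,000. The remaining £232,000 passes to the descendants.
The descendants' portion (£232,000) is divided into 4 shares of £58,000: Nkechi, Jakob, and Linnea each take £58,000; Efua's £58,000 share passes to Efua's issue.
Efua's share (£58,000) passes entirely to Fenna.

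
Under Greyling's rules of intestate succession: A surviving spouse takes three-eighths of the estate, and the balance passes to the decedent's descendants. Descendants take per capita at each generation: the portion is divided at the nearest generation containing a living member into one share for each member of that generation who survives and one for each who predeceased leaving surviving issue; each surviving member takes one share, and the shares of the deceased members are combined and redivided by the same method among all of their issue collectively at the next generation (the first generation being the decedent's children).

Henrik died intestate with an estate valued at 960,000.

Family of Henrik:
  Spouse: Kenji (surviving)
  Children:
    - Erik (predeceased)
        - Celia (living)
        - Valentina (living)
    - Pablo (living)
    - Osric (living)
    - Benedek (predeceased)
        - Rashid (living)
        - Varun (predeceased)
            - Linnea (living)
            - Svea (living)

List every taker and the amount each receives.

Kenji takes three-eighths of 960,000 = 360,000. The remaining 600,000 passes to the descendants.
The descendants' portion (600,000) is divided at the children's generation into 4 shares of 150,000. Pablo and Osric each take 150,000. The 2 shares of the deceased (Erik and Benedek) are combined into a pool of 300,000.
That pool (300,000) is divided at the grandchildren's generation into 4 shares of 75,000. Celia, Valentina, and Rashid each take 75,000. The remaining share for the deceased Varun (75,000) is carried to the next generation.
That pool (75,000) is divided at the great-grandchildren's generation equally among Linnea and Svea: 37,500 each.

Kenji: 360,000; Celia: 75,000; Valentina: 75,000; Pablo: 150,000; Osric: 150,000; Rashid: 75,000; Linnea: 37,500; Svea: 37,500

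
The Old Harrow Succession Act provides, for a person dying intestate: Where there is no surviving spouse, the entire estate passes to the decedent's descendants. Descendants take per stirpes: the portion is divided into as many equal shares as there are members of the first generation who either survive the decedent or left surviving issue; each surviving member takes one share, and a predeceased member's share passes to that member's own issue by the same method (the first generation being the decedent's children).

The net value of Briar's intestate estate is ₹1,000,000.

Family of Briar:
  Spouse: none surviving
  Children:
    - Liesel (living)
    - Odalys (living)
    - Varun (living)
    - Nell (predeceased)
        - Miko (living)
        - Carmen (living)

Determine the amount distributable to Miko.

The entire ₹1,000,000 passes to the descendants.
That amount (₹1,000,000) is divided into 4 shares of ₹250,000: Liesel, Odalys, and Varun each take ₹250,000; Nell's ₹250,000 share passes to Nell's issue.
Nell's share (₹250,000) is divided into 2 shares of ₹125,000: Miko and Carmen each take ₹125,000.

Miko receives ₹125,000.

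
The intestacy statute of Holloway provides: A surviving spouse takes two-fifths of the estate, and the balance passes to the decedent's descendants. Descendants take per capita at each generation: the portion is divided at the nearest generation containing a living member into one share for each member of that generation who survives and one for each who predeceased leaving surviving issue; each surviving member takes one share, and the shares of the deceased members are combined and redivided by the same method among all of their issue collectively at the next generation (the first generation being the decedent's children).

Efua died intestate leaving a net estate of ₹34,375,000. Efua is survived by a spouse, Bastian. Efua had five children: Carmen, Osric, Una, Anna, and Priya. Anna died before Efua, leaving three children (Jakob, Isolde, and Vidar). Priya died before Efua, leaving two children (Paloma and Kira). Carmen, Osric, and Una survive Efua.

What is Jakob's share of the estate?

Bastian takes two-fifths of ₹34,375,000 = ₹13,750,000. The remaining ₹20,625,000 passes to the descendants.
The descendants' portion (₹20,625,000) is divided at the children's generation into 5 shares of ₹4,125,000. Carmen, Osric, and Una each take ₹4,125,000. The 2 shares of the deceased (Anna and Priya) are combined into a pool of ₹8,250,000.
That pool (₹8,250,000) is divided at the grandchildren's generation equally among Jakob, Isolde, Vidar, Paloma, and Kira: ₹1,650,000 each.

Jakob receives ₹1,650,000.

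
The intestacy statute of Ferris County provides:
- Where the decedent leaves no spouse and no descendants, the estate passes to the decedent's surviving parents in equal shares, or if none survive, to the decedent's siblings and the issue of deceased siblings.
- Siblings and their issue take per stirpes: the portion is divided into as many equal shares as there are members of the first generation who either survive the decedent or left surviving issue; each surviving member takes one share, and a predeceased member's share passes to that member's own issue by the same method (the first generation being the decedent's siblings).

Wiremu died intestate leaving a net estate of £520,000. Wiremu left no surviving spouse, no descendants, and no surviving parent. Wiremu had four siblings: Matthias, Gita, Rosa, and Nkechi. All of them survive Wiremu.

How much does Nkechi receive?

The entire £520,000 passes to the siblings and their issue.
That amount (£520,000) is divided into 4 shares of £130,000: Matthias, Gita, Rosa, and Nkechi each take £130,000.

Nkechi receives £130,000.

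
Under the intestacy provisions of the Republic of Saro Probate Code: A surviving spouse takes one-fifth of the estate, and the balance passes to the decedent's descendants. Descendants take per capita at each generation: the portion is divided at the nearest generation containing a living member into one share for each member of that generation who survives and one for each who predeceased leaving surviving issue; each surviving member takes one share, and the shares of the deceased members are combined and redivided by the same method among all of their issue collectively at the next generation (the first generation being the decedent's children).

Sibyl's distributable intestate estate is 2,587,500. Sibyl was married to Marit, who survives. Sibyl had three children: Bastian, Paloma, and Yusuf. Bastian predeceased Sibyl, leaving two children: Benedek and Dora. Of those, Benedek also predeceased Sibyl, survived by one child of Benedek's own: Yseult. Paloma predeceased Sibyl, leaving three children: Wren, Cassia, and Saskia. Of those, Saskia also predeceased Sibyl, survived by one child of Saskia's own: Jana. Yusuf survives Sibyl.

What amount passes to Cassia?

Marit takes one-fifth of 2,587,500 = 517,500. The remaining 2,070,000 passes to the descendants.
The descendants' portion (2,070,000) is divided at the children's generation into 3 shares of 690,000. Yusuf takes 690,000. The 2 shares of the deceased (Bastian and Paloma) are combined into a pool of 1,380,000.
That pool (1,380,000) is divided at the grandchildren's generation into 5 shares of 276,000. Dora, Wren, and Cassia each take 276,000. The 2 shares of the deceased (Benedek and Saskia) are combined into a pool of 552,000.
That pool (552,000) is divided at the great-grandchildren's generation equally among Yseult and Jana: 276,000 each.

Cassia receives 276,000.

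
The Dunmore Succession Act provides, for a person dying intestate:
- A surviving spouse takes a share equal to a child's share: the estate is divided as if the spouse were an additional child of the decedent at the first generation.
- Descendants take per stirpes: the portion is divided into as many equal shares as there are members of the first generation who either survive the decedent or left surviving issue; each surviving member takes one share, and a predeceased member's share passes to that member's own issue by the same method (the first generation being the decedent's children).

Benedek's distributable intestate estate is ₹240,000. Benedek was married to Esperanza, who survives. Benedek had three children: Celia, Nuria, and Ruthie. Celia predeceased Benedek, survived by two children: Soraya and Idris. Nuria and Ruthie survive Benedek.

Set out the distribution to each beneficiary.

The spouse counts as an additional share at the children's level, so there are 4 primary shares of ₹60,000. Esperanza takes one such share (₹60,000).
The children's combined portion (₹180,000) is divided into 3 shares of ₹60,000: Nuria and Ruthie each take ₹60,000; Celia's ₹60,000 share passes to Celia's issue.
Celia's share (₹60,000) is divided into 2 shares of ₹30,000: Soraya and Idris each take ₹30,000.

Esperanza: ₹60,000; Soraya: ₹30,000; Idris: ₹30,000; Nuria: ₹60,000; Ruthie: ₹60,000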